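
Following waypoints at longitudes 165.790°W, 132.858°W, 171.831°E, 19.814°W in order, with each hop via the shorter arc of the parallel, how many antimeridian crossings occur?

Leg 1: -165.790° → -132.858°, shortest Δλ = 32.932° (east) — does not cross 180°.
Leg 2: -132.858° → +171.831°, shortest Δλ = -55.311° (west) — crosses 180°.
Leg 3: +171.831° → -19.814°, shortest Δλ = 168.355° (east) — crosses 180°.
Total crossings: 2.

2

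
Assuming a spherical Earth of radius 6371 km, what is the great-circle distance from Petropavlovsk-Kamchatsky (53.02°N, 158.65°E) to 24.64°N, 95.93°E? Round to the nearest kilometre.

Δλ = 95.93 − 158.65 = -62.72°.
Δφ = 24.64 − 53.02 = -28.38°.
a = sin²(Δφ/2) + cos φ₁ · cos φ₂ · sin²(Δλ/2) = 0.208173.
c = 2·atan2(√a, √(1−a)) = 0.94757 rad → d = 6371·c ≈ 6037.00 km.

6037 km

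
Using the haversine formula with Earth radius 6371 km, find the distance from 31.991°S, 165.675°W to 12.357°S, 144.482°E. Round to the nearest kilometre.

Δλ = 144.482 − -165.675 = 310.157°; wrapped into (−180°, 180°]: -49.843°.
Δφ = -12.357 − -31.991 = 19.634°.
a = sin²(Δφ/2) + cos φ₁ · cos φ₂ · sin²(Δλ/2) = 0.176175.
c = 2·atan2(√a, √(1−a)) = 0.86630 rad → d = 6371·c ≈ 5519.19 km.

5519 km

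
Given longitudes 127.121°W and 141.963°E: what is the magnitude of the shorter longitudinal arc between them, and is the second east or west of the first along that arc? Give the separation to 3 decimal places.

90.916° west

Raw difference: 141.963 − -127.121 = 269.084°.
Normalise into (−180°, 180°]: 269.084° − 360° = -90.916°.
Negative ⇒ the second point lies to the west; separation 90.916°.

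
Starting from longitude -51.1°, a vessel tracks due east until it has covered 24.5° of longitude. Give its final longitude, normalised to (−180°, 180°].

Start at -51.1°; shift +24.5° → -26.6°.
-26.6° already lies in (−180°, 180°].

-26.6°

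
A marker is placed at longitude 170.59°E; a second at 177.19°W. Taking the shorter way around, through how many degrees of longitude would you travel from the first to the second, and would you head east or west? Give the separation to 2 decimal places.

12.22° east

Raw difference: -177.19 − 170.59 = -347.78°.
Normalise into (−180°, 180°]: -347.78° + 360° = 12.22°.
Positive ⇒ the second point lies to the east; separation 12.22°.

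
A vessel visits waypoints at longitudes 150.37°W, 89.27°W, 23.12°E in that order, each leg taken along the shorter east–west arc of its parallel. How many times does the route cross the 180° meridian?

Leg 1: -150.37° → -89.27°, shortest Δλ = 61.1° (east) — does not cross 180°.
Leg 2: -89.27° → +23.12°, shortest Δλ = 112.39° (east) — does not cross 180°.
Total crossings: 0.

0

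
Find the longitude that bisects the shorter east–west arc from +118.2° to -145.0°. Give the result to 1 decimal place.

Signed shortest Δλ from +118.2° to -145.0° is +96.8°.
Midpoint longitude = +118.2° + (+96.8°)/2 = +118.2° + 48.4° = +166.6°.
(The naïve average (+118.2 + -145.0)/2 = -13.4° is on the wrong side of the globe.)

+166.6°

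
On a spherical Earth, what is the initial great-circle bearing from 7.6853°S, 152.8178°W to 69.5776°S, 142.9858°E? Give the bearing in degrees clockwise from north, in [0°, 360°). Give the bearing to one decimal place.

Δλ = 142.9858 − -152.8178 = 295.8036°; wrapped into (−180°, 180°]: -64.1964°.
θ = atan2( sin Δλ · cos φ₂ , cos φ₁ · sin φ₂ − sin φ₁ · cos φ₂ · cos Δλ )
  = atan2(-0.31415, -0.90842) = -160.924° → normalised to [0°, 360°): 199.076°.

199.1°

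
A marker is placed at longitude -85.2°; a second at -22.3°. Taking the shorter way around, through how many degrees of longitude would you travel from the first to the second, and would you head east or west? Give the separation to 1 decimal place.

62.9° east

Raw difference: -22.3 − -85.2 = 62.9°.
Normalise into (−180°, 180°]: 62.9° stays 62.9°.
Positive ⇒ the second point lies to the east; separation 62.9°.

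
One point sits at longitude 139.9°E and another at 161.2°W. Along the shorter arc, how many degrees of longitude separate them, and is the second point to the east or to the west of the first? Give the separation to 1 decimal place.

Raw difference: -161.2 − 139.9 = -301.1°.
Normalise into (−180°, 180°]: -301.1° + 360° = 58.9°.
Positive ⇒ the second point lies to the east; separation 58.9°.

58.9° east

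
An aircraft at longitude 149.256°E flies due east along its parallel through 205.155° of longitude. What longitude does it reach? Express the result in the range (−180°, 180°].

Start at +149.256°; shift +205.155° → +354.411°.
+354.411° lies outside (−180°, 180°]; subtract 360° → -5.589°.

5.589°W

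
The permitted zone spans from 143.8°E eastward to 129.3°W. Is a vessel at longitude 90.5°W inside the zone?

Band width going east from +143.8° to -129.3°: ((-129.3 − 143.8) mod 360) = 86.9°.
Offset of -90.5° east of the west edge: ((-90.5 − 143.8) mod 360) = 125.7°.
125.7° > 86.9° ⇒ outside.

No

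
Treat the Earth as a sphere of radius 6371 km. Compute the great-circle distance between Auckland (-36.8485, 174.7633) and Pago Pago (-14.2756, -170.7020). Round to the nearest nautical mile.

1563 nmi

Δλ = -170.7020 − 174.7633 = -345.4653°; wrapped into (−180°, 180°]: 14.5347°.
Δφ = -14.2756 − -36.8485 = 22.5729°.
a = sin²(Δφ/2) + cos φ₁ · cos φ₂ · sin²(Δλ/2) = 0.050714.
c = 2·atan2(√a, √(1−a)) = 0.45429 rad → d = 6371·c ≈ 2894.29 km ≈ 1562.79 nmi.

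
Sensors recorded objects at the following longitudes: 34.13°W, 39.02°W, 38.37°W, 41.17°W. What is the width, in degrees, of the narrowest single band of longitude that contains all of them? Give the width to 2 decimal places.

Sort the longitudes: -41.17°, -39.02°, -38.37°, -34.13°.
Eastward gaps between consecutive values (wrapping around): 2.15°, 0.65°, 4.24°, 352.96°.
Largest gap = 352.96° ⇒ minimal covering band is its complement: 360° − 352.96° = 7.04°.
Band runs from -41.17° eastward to -34.13°.

7.04°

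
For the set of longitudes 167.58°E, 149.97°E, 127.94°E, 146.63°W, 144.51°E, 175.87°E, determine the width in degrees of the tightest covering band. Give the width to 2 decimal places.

Sort the longitudes: -146.63°, +127.94°, +144.51°, +149.97°, +167.58°, +175.87°.
Eastward gaps between consecutive values (wrapping around): 274.57°, 16.57°, 5.46°, 17.61°, 8.29°, 37.50°.
Largest gap = 274.57° ⇒ minimal covering band is its complement: 360° − 274.57° = 85.43°.
Band runs from +127.94° eastward to -146.63°, crossing the antimeridian.

85.43°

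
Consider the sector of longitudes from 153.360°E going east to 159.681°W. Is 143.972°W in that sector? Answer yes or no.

No

Band width going east from +153.360° to -159.681°: ((-159.681 − 153.360) mod 360) = 46.959°.
Offset of -143.972° east of the west edge: ((-143.972 − 153.360) mod 360) = 62.668°.
62.668° > 46.959° ⇒ outside.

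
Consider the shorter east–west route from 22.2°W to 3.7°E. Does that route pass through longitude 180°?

No

Signed shortest Δλ = ((3.7 − -22.2 + 180) mod 360) − 180 = 25.9°.
Going east by 25.9° from -22.2° reaches +3.7° without touching 180°.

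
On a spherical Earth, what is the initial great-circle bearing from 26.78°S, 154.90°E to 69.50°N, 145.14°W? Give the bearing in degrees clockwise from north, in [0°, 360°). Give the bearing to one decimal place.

Δλ = -145.14 − 154.90 = -300.04°; wrapped into (−180°, 180°]: 59.96°.
θ = atan2( sin Δλ · cos φ₂ , cos φ₁ · sin φ₂ − sin φ₁ · cos φ₂ · cos Δλ )
  = atan2(0.30317, 0.91520) = 18.328° → normalised to [0°, 360°): 18.328°.

18.3°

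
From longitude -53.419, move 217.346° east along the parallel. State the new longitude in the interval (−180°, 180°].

Start at -53.419°; shift +217.346° → +163.927°.
+163.927° already lies in (−180°, 180°].

+163.927°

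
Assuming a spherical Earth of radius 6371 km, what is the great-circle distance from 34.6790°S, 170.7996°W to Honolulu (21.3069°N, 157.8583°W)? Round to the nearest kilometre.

6374 km

Δλ = -157.8583 − -170.7996 = 12.9413°.
Δφ = 21.3069 − -34.6790 = 55.9859°.
a = sin²(Δφ/2) + cos φ₁ · cos φ₂ · sin²(Δλ/2) = 0.230032.
c = 2·atan2(√a, √(1−a)) = 1.00043 rad → d = 6371·c ≈ 6373.77 km.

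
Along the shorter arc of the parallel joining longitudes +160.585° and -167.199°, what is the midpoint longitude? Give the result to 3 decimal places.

Signed shortest Δλ from +160.585° to -167.199° is +32.216°.
Midpoint longitude = +160.585° + (+32.216°)/2 = +160.585° + 16.108° = +176.693°.
(The naïve average (+160.585 + -167.199)/2 = -3.307° is on the wrong side of the globe.)

+176.693°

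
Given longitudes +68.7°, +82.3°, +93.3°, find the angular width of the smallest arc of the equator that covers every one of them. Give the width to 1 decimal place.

Sort the longitudes: +68.7°, +82.3°, +93.3°.
Eastward gaps between consecutive values (wrapping around): 13.6°, 11.0°, 335.4°.
Largest gap = 335.4° ⇒ minimal covering band is its complement: 360° − 335.4° = 24.6°.
Band runs from +68.7° eastward to +93.3°.

24.6°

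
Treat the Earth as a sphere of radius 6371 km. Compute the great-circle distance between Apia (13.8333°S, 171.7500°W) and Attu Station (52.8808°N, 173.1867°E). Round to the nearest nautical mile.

Δλ = 173.1867 − -171.7500 = 344.9367°; wrapped into (−180°, 180°]: -15.0633°.
Δφ = 52.8808 − -13.8333 = 66.7141°.
a = sin²(Δφ/2) + cos φ₁ · cos φ₂ · sin²(Δλ/2) = 0.312407.
c = 2·atan2(√a, √(1−a)) = 1.18620 rad → d = 6371·c ≈ 7557.28 km ≈ 4080.60 nmi.

4081 nmi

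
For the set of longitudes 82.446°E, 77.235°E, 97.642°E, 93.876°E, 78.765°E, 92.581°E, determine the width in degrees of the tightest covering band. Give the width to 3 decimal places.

20.407°

Sort the longitudes: +77.235°, +78.765°, +82.446°, +92.581°, +93.876°, +97.642°.
Eastward gaps between consecutive values (wrapping around): 1.530°, 3.681°, 10.135°, 1.295°, 3.766°, 339.593°.
Largest gap = 339.593° ⇒ minimal covering band is its complement: 360° − 339.593° = 20.407°.
Band runs from +77.235° eastward to +97.642°.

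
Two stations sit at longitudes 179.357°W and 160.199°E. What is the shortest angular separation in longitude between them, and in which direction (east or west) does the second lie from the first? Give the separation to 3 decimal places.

20.444° west

Raw difference: 160.199 − -179.357 = 339.556°.
Normalise into (−180°, 180°]: 339.556° − 360° = -20.444°.
Negative ⇒ the second point lies to the west; separation 20.444°.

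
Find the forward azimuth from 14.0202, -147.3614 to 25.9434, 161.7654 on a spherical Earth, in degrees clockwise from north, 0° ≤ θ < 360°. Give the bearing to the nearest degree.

Δλ = 161.7654 − -147.3614 = 309.1268°; wrapped into (−180°, 180°]: -50.8732°.
θ = atan2( sin Δλ · cos φ₂ , cos φ₁ · sin φ₂ − sin φ₁ · cos φ₂ · cos Δλ )
  = atan2(-0.69758, 0.28698) = -67.638° → normalised to [0°, 360°): 292.362°.

292°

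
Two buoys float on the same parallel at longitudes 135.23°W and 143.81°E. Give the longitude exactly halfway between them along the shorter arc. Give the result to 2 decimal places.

Signed shortest Δλ from -135.23° to +143.81° is -80.96°.
Midpoint longitude = -135.23° + (-80.96°)/2 = -135.23° − 40.48° = -175.71°.
(The naïve average (-135.23 + +143.81)/2 = 4.29° is on the wrong side of the globe.)

175.71°W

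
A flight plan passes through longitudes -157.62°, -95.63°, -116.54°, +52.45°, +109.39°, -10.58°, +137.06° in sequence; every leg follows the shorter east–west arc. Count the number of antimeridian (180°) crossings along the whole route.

Leg 1: -157.62° → -95.63°, shortest Δλ = 61.99° (east) — does not cross 180°.
Leg 2: -95.63° → -116.54°, shortest Δλ = -20.91° (west) — does not cross 180°.
Leg 3: -116.54° → +52.45°, shortest Δλ = 168.99° (east) — does not cross 180°.
Leg 4: +52.45° → +109.39°, shortest Δλ = 56.94° (east) — does not cross 180°.
Leg 5: +109.39° → -10.58°, shortest Δλ = -119.97° (west) — does not cross 180°.
Leg 6: -10.58° → +137.06°, shortest Δλ = 147.64° (east) — does not cross 180°.
Total crossings: 0.

0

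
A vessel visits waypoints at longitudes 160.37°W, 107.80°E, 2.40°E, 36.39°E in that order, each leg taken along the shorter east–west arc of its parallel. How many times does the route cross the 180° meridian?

1

Leg 1: -160.37° → +107.80°, shortest Δλ = -91.83° (west) — crosses 180°.
Leg 2: +107.80° → +2.40°, shortest Δλ = -105.4° (west) — does not cross 180°.
Leg 3: +2.40° → +36.39°, shortest Δλ = 33.99° (east) — does not cross 180°.
Total crossings: 1.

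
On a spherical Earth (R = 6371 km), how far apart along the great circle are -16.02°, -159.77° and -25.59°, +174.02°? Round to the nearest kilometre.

Δλ = 174.02 − -159.77 = 333.79°; wrapped into (−180°, 180°]: -26.21°.
Δφ = -25.59 − -16.02 = -9.57°.
a = sin²(Δφ/2) + cos φ₁ · cos φ₂ · sin²(Δλ/2) = 0.051524.
c = 2·atan2(√a, √(1−a)) = 0.45797 rad → d = 6371·c ≈ 2917.73 km.

2918 km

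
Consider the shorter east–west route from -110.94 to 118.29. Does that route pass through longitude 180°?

Yes

Naïve |118.29 − -110.94| = 229.23° > 180°, so the shorter arc goes the other way round — across 180°.
Signed shortest Δλ = ((118.29 − -110.94 + 180) mod 360) − 180 = -130.77°.
Going west by 130.77° from -110.94° passes through 180° before reaching +118.29°.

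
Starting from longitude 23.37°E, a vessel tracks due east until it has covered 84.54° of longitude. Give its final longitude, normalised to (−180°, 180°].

Start at +23.37°; shift +84.54° → +107.91°.
+107.91° already lies in (−180°, 180°].

107.91°E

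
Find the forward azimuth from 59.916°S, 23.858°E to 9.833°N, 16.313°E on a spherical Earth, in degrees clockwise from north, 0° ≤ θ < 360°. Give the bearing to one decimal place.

352.1°

Δλ = 16.313 − 23.858 = -7.545°.
θ = atan2( sin Δλ · cos φ₂ , cos φ₁ · sin φ₂ − sin φ₁ · cos φ₂ · cos Δλ )
  = atan2(-0.12938, 0.93080) = -7.913° → normalised to [0°, 360°): 352.087°.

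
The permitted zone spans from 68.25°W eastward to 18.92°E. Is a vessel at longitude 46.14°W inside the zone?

Band width going east from -68.25° to +18.92°: ((18.92 − -68.25) mod 360) = 87.17°.
Offset of -46.14° east of the west edge: ((-46.14 − -68.25) mod 360) = 22.11°.
22.11° ≤ 87.17° ⇒ inside.

Yes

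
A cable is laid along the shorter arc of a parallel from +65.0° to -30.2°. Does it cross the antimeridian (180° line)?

Signed shortest Δλ = ((-30.2 − 65.0 + 180) mod 360) − 180 = -95.2°.
Going west by 95.2° from +65.0° reaches -30.2° without touching 180°.

No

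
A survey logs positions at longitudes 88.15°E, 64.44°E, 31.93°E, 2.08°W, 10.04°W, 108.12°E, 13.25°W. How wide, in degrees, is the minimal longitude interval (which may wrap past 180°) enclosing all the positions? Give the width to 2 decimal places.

Sort the longitudes: -13.25°, -10.04°, -2.08°, +31.93°, +64.44°, +88.15°, +108.12°.
Eastward gaps between consecutive values (wrapping around): 3.21°, 7.96°, 34.01°, 32.51°, 23.71°, 19.97°, 238.63°.
Largest gap = 238.63° ⇒ minimal covering band is its complement: 360° − 238.63° = 121.37°.
Band runs from -13.25° eastward to +108.12°.

121.37°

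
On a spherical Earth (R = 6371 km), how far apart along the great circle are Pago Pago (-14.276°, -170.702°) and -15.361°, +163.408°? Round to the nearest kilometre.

2784 km

Δλ = 163.408 − -170.702 = 334.110°; wrapped into (−180°, 180°]: -25.890°.
Δφ = -15.361 − -14.276 = -1.085°.
a = sin²(Δφ/2) + cos φ₁ · cos φ₂ · sin²(Δλ/2) = 0.046986.
c = 2·atan2(√a, √(1−a)) = 0.43699 rad → d = 6371·c ≈ 2784.08 km.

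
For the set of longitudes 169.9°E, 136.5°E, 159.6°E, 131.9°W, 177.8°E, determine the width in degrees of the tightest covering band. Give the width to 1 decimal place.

91.6°

Sort the longitudes: -131.9°, +136.5°, +159.6°, +169.9°, +177.8°.
Eastward gaps between consecutive values (wrapping around): 268.4°, 23.1°, 10.3°, 7.9°, 50.3°.
Largest gap = 268.4° ⇒ minimal covering band is its complement: 360° − 268.4° = 91.6°.
Band runs from +136.5° eastward to -131.9°, crossing the antimeridian.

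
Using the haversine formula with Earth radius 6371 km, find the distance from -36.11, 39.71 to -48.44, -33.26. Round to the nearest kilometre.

Δλ = -33.26 − 39.71 = -72.97°.
Δφ = -48.44 − -36.11 = -12.33°.
a = sin²(Δφ/2) + cos φ₁ · cos φ₂ · sin²(Δλ/2) = 0.201028.
c = 2·atan2(√a, √(1−a)) = 0.92986 rad → d = 6371·c ≈ 5924.15 km.

5924 km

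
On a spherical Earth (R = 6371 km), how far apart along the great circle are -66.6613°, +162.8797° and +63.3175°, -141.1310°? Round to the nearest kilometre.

15137 km

Δλ = -141.1310 − 162.8797 = -304.0107°; wrapped into (−180°, 180°]: 55.9893°.
Δφ = 63.3175 − -66.6613 = 129.9788°.
a = sin²(Δφ/2) + cos φ₁ · cos φ₂ · sin²(Δλ/2) = 0.860447.
c = 2·atan2(√a, √(1−a)) = 2.37589 rad → d = 6371·c ≈ 15136.79 km.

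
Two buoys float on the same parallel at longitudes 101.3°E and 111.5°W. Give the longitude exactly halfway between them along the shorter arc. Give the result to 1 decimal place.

Signed shortest Δλ from +101.3° to -111.5° is +147.2°.
Midpoint longitude = +101.3° + (+147.2°)/2 = +101.3° + 73.6° = +174.9°.
(The naïve average (+101.3 + -111.5)/2 = -5.1° is on the wrong side of the globe.)

174.9°E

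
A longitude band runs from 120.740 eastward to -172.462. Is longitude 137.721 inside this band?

Band width going east from +120.740° to -172.462°: ((-172.462 − 120.740) mod 360) = 66.798°.
Offset of +137.721° east of the west edge: ((137.721 − 120.740) mod 360) = 16.981°.
16.981° ≤ 66.798° ⇒ inside.

Yes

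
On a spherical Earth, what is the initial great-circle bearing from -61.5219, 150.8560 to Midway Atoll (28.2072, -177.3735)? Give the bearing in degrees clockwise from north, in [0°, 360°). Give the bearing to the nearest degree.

Δλ = -177.3735 − 150.8560 = -328.2295°; wrapped into (−180°, 180°]: 31.7705°.
θ = atan2( sin Δλ · cos φ₂ , cos φ₁ · sin φ₂ − sin φ₁ · cos φ₂ · cos Δλ )
  = atan2(0.46399, 0.88392) = 27.696° → normalised to [0°, 360°): 27.696°.

28°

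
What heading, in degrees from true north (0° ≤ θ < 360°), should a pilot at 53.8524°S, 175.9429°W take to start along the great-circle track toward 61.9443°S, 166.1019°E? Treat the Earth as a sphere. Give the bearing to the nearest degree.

222°

Δλ = 166.1019 − -175.9429 = 342.0448°; wrapped into (−180°, 180°]: -17.9552°.
θ = atan2( sin Δλ · cos φ₂ , cos φ₁ · sin φ₂ − sin φ₁ · cos φ₂ · cos Δλ )
  = atan2(-0.14499, -0.15926) = -137.685° → normalised to [0°, 360°): 222.315°.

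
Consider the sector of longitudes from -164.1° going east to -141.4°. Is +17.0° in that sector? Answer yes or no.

No

Band width going east from -164.1° to -141.4°: ((-141.4 − -164.1) mod 360) = 22.7°.
Offset of +17.0° east of the west edge: ((17.0 − -164.1) mod 360) = 181.1°.
181.1° > 22.7° ⇒ outside.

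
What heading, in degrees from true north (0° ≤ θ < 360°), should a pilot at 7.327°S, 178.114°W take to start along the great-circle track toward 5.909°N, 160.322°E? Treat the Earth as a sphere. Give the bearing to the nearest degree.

Δλ = 160.322 − -178.114 = 338.436°; wrapped into (−180°, 180°]: -21.564°.
θ = atan2( sin Δλ · cos φ₂ , cos φ₁ · sin φ₂ − sin φ₁ · cos φ₂ · cos Δλ )
  = atan2(-0.36559, 0.22008) = -58.952° → normalised to [0°, 360°): 301.048°.

301°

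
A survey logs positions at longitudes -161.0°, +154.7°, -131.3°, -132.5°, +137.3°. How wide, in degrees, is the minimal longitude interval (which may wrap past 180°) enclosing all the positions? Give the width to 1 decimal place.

Sort the longitudes: -161.0°, -132.5°, -131.3°, +137.3°, +154.7°.
Eastward gaps between consecutive values (wrapping around): 28.5°, 1.2°, 268.6°, 17.4°, 44.3°.
Largest gap = 268.6° ⇒ minimal covering band is its complement: 360° − 268.6° = 91.4°.
Band runs from +137.3° eastward to -131.3°, crossing the antimeridian.

91.4°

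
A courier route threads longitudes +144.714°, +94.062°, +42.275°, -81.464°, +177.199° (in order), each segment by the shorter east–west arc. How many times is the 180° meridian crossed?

1

Leg 1: +144.714° → +94.062°, shortest Δλ = -50.652° (west) — does not cross 180°.
Leg 2: +94.062° → +42.275°, shortest Δλ = -51.787° (west) — does not cross 180°.
Leg 3: +42.275° → -81.464°, shortest Δλ = -123.739° (west) — does not cross 180°.
Leg 4: -81.464° → +177.199°, shortest Δλ = -101.337° (west) — crosses 180°.
Total crossings: 1.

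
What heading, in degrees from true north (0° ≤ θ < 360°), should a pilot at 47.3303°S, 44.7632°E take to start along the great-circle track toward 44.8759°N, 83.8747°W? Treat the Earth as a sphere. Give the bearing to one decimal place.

Δλ = -83.8747 − 44.7632 = -128.6379°.
θ = atan2( sin Δλ · cos φ₂ , cos φ₁ · sin φ₂ − sin φ₁ · cos φ₂ · cos Δλ )
  = atan2(-0.55352, 0.15288) = -74.560° → normalised to [0°, 360°): 285.440°.

285.4°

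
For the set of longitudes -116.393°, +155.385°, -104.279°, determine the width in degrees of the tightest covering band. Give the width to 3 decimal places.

Sort the longitudes: -116.393°, -104.279°, +155.385°.
Eastward gaps between consecutive values (wrapping around): 12.114°, 259.664°, 88.222°.
Largest gap = 259.664° ⇒ minimal covering band is its complement: 360° − 259.664° = 100.336°.
Band runs from +155.385° eastward to -104.279°, crossing the antimeridian.

100.336°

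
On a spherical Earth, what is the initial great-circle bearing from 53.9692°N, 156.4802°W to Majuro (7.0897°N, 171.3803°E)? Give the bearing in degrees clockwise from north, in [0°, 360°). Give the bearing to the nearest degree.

221°

Δλ = 171.3803 − -156.4802 = 327.8605°; wrapped into (−180°, 180°]: -32.1395°.
θ = atan2( sin Δλ · cos φ₂ , cos φ₁ · sin φ₂ − sin φ₁ · cos φ₂ · cos Δλ )
  = atan2(-0.52792, -0.60694) = -138.983° → normalised to [0°, 360°): 221.017°.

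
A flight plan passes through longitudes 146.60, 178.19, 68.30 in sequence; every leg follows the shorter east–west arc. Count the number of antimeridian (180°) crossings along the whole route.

0

Leg 1: +146.60° → +178.19°, shortest Δλ = 31.59° (east) — does not cross 180°.
Leg 2: +178.19° → +68.30°, shortest Δλ = -109.89° (west) — does not cross 180°.
Total crossings: 0.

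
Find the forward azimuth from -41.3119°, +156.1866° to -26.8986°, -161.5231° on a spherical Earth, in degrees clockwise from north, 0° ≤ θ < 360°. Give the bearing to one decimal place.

80.9°

Δλ = -161.5231 − 156.1866 = -317.7097°; wrapped into (−180°, 180°]: 42.2903°.
θ = atan2( sin Δλ · cos φ₂ , cos φ₁ · sin φ₂ − sin φ₁ · cos φ₂ · cos Δλ )
  = atan2(0.60009, 0.09569) = 80.940° → normalised to [0°, 360°): 80.940°.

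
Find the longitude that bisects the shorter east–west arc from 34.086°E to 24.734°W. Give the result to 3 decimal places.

Signed shortest Δλ from +34.086° to -24.734° is -58.820°.
Midpoint longitude = +34.086° + (-58.820°)/2 = +34.086° − 29.410° = +4.676°.

4.676°E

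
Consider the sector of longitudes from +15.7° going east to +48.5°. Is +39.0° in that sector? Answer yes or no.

Band width going east from +15.7° to +48.5°: ((48.5 − 15.7) mod 360) = 32.8°.
Offset of +39.0° east of the west edge: ((39.0 − 15.7) mod 360) = 23.3°.
23.3° ≤ 32.8° ⇒ inside.

Yes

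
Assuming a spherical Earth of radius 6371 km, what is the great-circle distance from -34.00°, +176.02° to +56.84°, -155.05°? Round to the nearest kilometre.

Δλ = -155.05 − 176.02 = -331.07°; wrapped into (−180°, 180°]: 28.93°.
Δφ = 56.84 − -34.00 = 90.84°.
a = sin²(Δφ/2) + cos φ₁ · cos φ₂ · sin²(Δλ/2) = 0.535624.
c = 2·atan2(√a, √(1−a)) = 1.64210 rad → d = 6371·c ≈ 10461.85 km.

10462 km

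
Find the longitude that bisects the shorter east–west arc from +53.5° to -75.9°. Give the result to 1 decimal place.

-11.2°

Signed shortest Δλ from +53.5° to -75.9° is -129.4°.
Midpoint longitude = +53.5° + (-129.4°)/2 = +53.5° − 64.7° = -11.2°.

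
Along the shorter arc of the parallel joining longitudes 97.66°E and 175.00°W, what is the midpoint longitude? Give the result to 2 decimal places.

141.33°E

Signed shortest Δλ from +97.66° to -175.00° is +87.34°.
Midpoint longitude = +97.66° + (+87.34°)/2 = +97.66° + 43.67° = +141.33°.
(The naïve average (+97.66 + -175.00)/2 = -38.67° is on the wrong side of the globe.)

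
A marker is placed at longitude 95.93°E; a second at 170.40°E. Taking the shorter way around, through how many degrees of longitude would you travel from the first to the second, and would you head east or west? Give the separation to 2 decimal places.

74.47° east

Raw difference: 170.40 − 95.93 = 74.47°.
Normalise into (−180°, 180°]: 74.47° stays 74.47°.
Positive ⇒ the second point lies to the east; separation 74.47°.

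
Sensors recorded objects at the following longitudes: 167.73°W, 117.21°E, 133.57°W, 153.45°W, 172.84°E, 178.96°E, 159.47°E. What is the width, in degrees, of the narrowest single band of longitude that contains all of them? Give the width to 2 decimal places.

Sort the longitudes: -167.73°, -153.45°, -133.57°, +117.21°, +159.47°, +172.84°, +178.96°.
Eastward gaps between consecutive values (wrapping around): 14.28°, 19.88°, 250.78°, 42.26°, 13.37°, 6.12°, 13.31°.
Largest gap = 250.78° ⇒ minimal covering band is its complement: 360° − 250.78° = 109.22°.
Band runs from +117.21° eastward to -133.57°, crossing the antimeridian.

109.22°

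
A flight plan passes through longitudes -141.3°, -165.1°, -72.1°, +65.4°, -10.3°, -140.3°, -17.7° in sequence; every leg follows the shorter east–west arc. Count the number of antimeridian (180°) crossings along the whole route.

Leg 1: -141.3° → -165.1°, shortest Δλ = -23.8° (west) — does not cross 180°.
Leg 2: -165.1° → -72.1°, shortest Δλ = 93.0° (east) — does not cross 180°.
Leg 3: -72.1° → +65.4°, shortest Δλ = 137.5° (east) — does not cross 180°.
Leg 4: +65.4° → -10.3°, shortest Δλ = -75.7° (west) — does not cross 180°.
Leg 5: -10.3° → -140.3°, shortest Δλ = -130.0° (west) — does not cross 180°.
Leg 6: -140.3° → -17.7°, shortest Δλ = 122.6° (east) — does not cross 180°.
Total crossings: 0.

0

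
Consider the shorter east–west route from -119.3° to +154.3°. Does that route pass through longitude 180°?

Yes

Naïve |154.3 − -119.3| = 273.6° > 180°, so the shorter arc goes the other way round — across 180°.
Signed shortest Δλ = ((154.3 − -119.3 + 180) mod 360) − 180 = -86.4°.
Going west by 86.4° from -119.3° passes through 180° before reaching +154.3°.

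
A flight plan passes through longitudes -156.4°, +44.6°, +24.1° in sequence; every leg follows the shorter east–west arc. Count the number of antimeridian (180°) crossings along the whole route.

Leg 1: -156.4° → +44.6°, shortest Δλ = -159.0° (west) — crosses 180°.
Leg 2: +44.6° → +24.1°, shortest Δλ = -20.5° (west) — does not cross 180°.
Total crossings: 1.

1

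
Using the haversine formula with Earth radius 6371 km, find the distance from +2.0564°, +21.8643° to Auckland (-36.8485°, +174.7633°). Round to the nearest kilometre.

15253 km

Δλ = 174.7633 − 21.8643 = 152.8990°.
Δφ = -36.8485 − 2.0564 = -38.9049°.
a = sin²(Δφ/2) + cos φ₁ · cos φ₂ · sin²(Δλ/2) = 0.866712.
c = 2·atan2(√a, √(1−a)) = 2.39414 rad → d = 6371·c ≈ 15253.07 km.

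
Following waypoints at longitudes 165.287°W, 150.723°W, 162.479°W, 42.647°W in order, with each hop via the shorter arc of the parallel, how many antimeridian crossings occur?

0

Leg 1: -165.287° → -150.723°, shortest Δλ = 14.564° (east) — does not cross 180°.
Leg 2: -150.723° → -162.479°, shortest Δλ = -11.756° (west) — does not cross 180°.
Leg 3: -162.479° → -42.647°, shortest Δλ = 119.832° (east) — does not cross 180°.
Total crossings: 0.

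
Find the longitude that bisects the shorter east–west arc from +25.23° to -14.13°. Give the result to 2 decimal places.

+5.55°

Signed shortest Δλ from +25.23° to -14.13° is -39.36°.
Midpoint longitude = +25.23° + (-39.36°)/2 = +25.23° − 19.68° = +5.55°.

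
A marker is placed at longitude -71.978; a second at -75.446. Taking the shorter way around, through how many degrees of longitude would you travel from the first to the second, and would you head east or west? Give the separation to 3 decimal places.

3.468° west

Raw difference: -75.446 − -71.978 = -3.468°.
Normalise into (−180°, 180°]: -3.468° stays -3.468°.
Negative ⇒ the second point lies to the west; separation 3.468°.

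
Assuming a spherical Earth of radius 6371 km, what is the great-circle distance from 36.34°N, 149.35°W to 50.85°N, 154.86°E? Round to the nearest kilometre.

Δλ = 154.86 − -149.35 = 304.21°; wrapped into (−180°, 180°]: -55.79°.
Δφ = 50.85 − 36.34 = 14.51°.
a = sin²(Δφ/2) + cos φ₁ · cos φ₂ · sin²(Δλ/2) = 0.127266.
c = 2·atan2(√a, √(1−a)) = 0.72956 rad → d = 6371·c ≈ 4648.02 km.

4648 km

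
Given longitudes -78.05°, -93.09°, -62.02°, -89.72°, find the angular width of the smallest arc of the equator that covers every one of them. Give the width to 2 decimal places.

31.07°

Sort the longitudes: -93.09°, -89.72°, -78.05°, -62.02°.
Eastward gaps between consecutive values (wrapping around): 3.37°, 11.67°, 16.03°, 328.93°.
Largest gap = 328.93° ⇒ minimal covering band is its complement: 360° − 328.93° = 31.07°.
Band runs from -93.09° eastward to -62.02°.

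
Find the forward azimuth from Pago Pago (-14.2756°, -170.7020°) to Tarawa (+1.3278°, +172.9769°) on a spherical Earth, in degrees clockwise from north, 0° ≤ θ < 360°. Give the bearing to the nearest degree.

Δλ = 172.9769 − -170.7020 = 343.6789°; wrapped into (−180°, 180°]: -16.3211°.
θ = atan2( sin Δλ · cos φ₂ , cos φ₁ · sin φ₂ − sin φ₁ · cos φ₂ · cos Δλ )
  = atan2(-0.28094, 0.25904) = -47.323° → normalised to [0°, 360°): 312.677°.

313°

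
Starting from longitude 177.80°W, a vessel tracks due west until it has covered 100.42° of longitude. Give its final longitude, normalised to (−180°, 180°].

81.78°E

Start at -177.80°; shift −100.42° → -278.22°.
-278.22° lies outside (−180°, 180°]; add 360° → +81.78°.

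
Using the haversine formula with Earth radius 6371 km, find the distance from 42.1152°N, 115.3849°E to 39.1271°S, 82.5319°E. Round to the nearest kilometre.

Δλ = 82.5319 − 115.3849 = -32.8530°.
Δφ = -39.1271 − 42.1152 = -81.2423°.
a = sin²(Δφ/2) + cos φ₁ · cos φ₂ · sin²(Δλ/2) = 0.469889.
c = 2·atan2(√a, √(1−a)) = 1.51054 rad → d = 6371·c ≈ 9623.64 km.

9624 km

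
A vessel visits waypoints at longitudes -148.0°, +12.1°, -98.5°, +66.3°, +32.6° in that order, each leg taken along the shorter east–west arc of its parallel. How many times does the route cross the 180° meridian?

0

Leg 1: -148.0° → +12.1°, shortest Δλ = 160.1° (east) — does not cross 180°.
Leg 2: +12.1° → -98.5°, shortest Δλ = -110.6° (west) — does not cross 180°.
Leg 3: -98.5° → +66.3°, shortest Δλ = 164.8° (east) — does not cross 180°.
Leg 4: +66.3° → +32.6°, shortest Δλ = -33.7° (west) — does not cross 180°.
Total crossings: 0.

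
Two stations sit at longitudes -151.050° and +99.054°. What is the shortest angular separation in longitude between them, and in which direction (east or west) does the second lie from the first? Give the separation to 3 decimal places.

109.896° west

Raw difference: 99.054 − -151.050 = 250.104°.
Normalise into (−180°, 180°]: 250.104° − 360° = -109.896°.
Negative ⇒ the second point lies to the west; separation 109.896°.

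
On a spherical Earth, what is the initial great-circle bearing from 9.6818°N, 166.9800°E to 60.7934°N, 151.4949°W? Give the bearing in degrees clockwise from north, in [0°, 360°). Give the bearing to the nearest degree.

22°

Δλ = -151.4949 − 166.9800 = -318.4749°; wrapped into (−180°, 180°]: 41.5251°.
θ = atan2( sin Δλ · cos φ₂ , cos φ₁ · sin φ₂ − sin φ₁ · cos φ₂ · cos Δλ )
  = atan2(0.32349, 0.79900) = 22.042° → normalised to [0°, 360°): 22.042°.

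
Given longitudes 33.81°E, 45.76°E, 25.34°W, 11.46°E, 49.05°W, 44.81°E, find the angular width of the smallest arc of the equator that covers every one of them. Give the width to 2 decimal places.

94.81°

Sort the longitudes: -49.05°, -25.34°, +11.46°, +33.81°, +44.81°, +45.76°.
Eastward gaps between consecutive values (wrapping around): 23.71°, 36.80°, 22.35°, 11.00°, 0.95°, 265.19°.
Largest gap = 265.19° ⇒ minimal covering band is its complement: 360° − 265.19° = 94.81°.
Band runs from -49.05° eastward to +45.76°.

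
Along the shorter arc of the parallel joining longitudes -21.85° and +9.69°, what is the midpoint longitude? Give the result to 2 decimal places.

Signed shortest Δλ from -21.85° to +9.69° is +31.54°.
Midpoint longitude = -21.85° + (+31.54°)/2 = -21.85° + 15.77° = -6.08°.

-6.08°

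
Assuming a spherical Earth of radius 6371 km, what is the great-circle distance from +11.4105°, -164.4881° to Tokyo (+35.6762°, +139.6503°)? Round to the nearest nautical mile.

3350 nmi

Δλ = 139.6503 − -164.4881 = 304.1384°; wrapped into (−180°, 180°]: -55.8616°.
Δφ = 35.6762 − 11.4105 = 24.2657°.
a = sin²(Δφ/2) + cos φ₁ · cos φ₂ · sin²(Δλ/2) = 0.218879.
c = 2·atan2(√a, √(1−a)) = 0.97370 rad → d = 6371·c ≈ 6203.46 km ≈ 3349.60 nmi.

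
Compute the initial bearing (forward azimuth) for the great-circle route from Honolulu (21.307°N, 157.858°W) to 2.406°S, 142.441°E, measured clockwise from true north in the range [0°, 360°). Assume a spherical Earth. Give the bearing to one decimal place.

255.6°

Δλ = 142.441 − -157.858 = 300.299°; wrapped into (−180°, 180°]: -59.701°.
θ = atan2( sin Δλ · cos φ₂ , cos φ₁ · sin φ₂ − sin φ₁ · cos φ₂ · cos Δλ )
  = atan2(-0.86264, -0.22227) = -104.449° → normalised to [0°, 360°): 255.551°.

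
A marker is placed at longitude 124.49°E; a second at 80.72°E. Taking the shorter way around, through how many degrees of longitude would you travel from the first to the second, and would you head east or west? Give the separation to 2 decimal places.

43.77° west

Raw difference: 80.72 − 124.49 = -43.77°.
Normalise into (−180°, 180°]: -43.77° stays -43.77°.
Negative ⇒ the second point lies to the west; separation 43.77°.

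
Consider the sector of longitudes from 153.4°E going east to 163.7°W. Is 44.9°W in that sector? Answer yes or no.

Band width going east from +153.4° to -163.7°: ((-163.7 − 153.4) mod 360) = 42.9°.
Offset of -44.9° east of the west edge: ((-44.9 − 153.4) mod 360) = 161.7°.
161.7° > 42.9° ⇒ outside.

No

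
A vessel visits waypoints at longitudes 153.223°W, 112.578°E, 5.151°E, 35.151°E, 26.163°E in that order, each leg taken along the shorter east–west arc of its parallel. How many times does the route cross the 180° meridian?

Leg 1: -153.223° → +112.578°, shortest Δλ = -94.199° (west) — crosses 180°.
Leg 2: +112.578° → +5.151°, shortest Δλ = -107.427° (west) — does not cross 180°.
Leg 3: +5.151° → +35.151°, shortest Δλ = 30.0° (east) — does not cross 180°.
Leg 4: +35.151° → +26.163°, shortest Δλ = -8.988° (west) — does not cross 180°.
Total crossings: 1.

1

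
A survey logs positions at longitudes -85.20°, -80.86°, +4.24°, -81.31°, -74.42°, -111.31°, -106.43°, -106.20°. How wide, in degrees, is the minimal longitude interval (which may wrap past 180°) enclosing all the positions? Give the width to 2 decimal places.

115.55°

Sort the longitudes: -111.31°, -106.43°, -106.20°, -85.20°, -81.31°, -80.86°, -74.42°, +4.24°.
Eastward gaps between consecutive values (wrapping around): 4.88°, 0.23°, 21.00°, 3.89°, 0.45°, 6.44°, 78.66°, 244.45°.
Largest gap = 244.45° ⇒ minimal covering band is its complement: 360° − 244.45° = 115.55°.
Band runs from -111.31° eastward to +4.24°.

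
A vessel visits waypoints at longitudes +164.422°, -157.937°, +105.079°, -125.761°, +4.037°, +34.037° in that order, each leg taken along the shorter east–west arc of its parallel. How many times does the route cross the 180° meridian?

Leg 1: +164.422° → -157.937°, shortest Δλ = 37.641° (east) — crosses 180°.
Leg 2: -157.937° → +105.079°, shortest Δλ = -96.984° (west) — crosses 180°.
Leg 3: +105.079° → -125.761°, shortest Δλ = 129.16° (east) — crosses 180°.
Leg 4: -125.761° → +4.037°, shortest Δλ = 129.798° (east) — does not cross 180°.
Leg 5: +4.037° → +34.037°, shortest Δλ = 30.0° (east) — does not cross 180°.
Total crossings: 3.

3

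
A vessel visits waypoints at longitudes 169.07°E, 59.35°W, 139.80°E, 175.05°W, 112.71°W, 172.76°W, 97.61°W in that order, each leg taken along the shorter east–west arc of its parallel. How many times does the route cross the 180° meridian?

3

Leg 1: +169.07° → -59.35°, shortest Δλ = 131.58° (east) — crosses 180°.
Leg 2: -59.35° → +139.80°, shortest Δλ = -160.85° (west) — crosses 180°.
Leg 3: +139.80° → -175.05°, shortest Δλ = 45.15° (east) — crosses 180°.
Leg 4: -175.05° → -112.71°, shortest Δλ = 62.34° (east) — does not cross 180°.
Leg 5: -112.71° → -172.76°, shortest Δλ = -60.05° (west) — does not cross 180°.
Leg 6: -172.76° → -97.61°, shortest Δλ = 75.15° (east) — does not cross 180°.
Total crossings: 3.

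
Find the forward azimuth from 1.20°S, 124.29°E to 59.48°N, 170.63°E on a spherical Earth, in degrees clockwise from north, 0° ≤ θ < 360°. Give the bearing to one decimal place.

Δλ = 170.63 − 124.29 = 46.34°.
θ = atan2( sin Δλ · cos φ₂ , cos φ₁ · sin φ₂ − sin φ₁ · cos φ₂ · cos Δλ )
  = atan2(0.36740, 0.86861) = 22.927° → normalised to [0°, 360°): 22.927°.

22.9°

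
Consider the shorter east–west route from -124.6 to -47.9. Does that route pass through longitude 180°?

No

Signed shortest Δλ = ((-47.9 − -124.6 + 180) mod 360) − 180 = 76.7°.
Going east by 76.7° from -124.6° reaches -47.9° without touching 180°.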